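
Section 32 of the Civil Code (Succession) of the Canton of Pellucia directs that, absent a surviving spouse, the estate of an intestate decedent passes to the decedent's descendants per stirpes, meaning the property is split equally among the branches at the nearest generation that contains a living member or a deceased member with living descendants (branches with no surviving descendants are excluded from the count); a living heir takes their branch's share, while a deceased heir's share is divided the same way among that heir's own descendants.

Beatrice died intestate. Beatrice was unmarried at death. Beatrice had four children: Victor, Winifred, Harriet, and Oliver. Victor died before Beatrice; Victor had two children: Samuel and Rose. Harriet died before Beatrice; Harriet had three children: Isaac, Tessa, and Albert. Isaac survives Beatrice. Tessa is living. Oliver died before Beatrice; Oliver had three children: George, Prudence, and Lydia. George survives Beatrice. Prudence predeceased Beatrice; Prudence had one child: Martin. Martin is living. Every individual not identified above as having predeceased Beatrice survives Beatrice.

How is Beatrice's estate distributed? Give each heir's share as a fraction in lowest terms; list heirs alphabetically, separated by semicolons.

There is no surviving spouse, so the entire estate passes to Beatrice's descendants per stirpes.
The estate is divided into 4 equal shares of 1/4 among Victor, Winifred, Harriet, Oliver.
Victor predeceased; the 1/4 allotted to Victor's branch passes to Victor's issue by representation.
The 1/4 is divided into 2 equal shares of 1/8 among Samuel, Rose.
Samuel is living and takes 1/8.
Rose is living and takes 1/8.
Winifred is living and takes 1/4.
Harriet predeceased; the 1/4 allotted to Harriet's branch passes to Harriet's issue by representation.
The 1/4 is divided into 3 equal shares of 1/12 among Isaac, Tessa, Albert.
Isaac is living and takes 1/12.
Tessa is living and takes 1/12.
Albert is living and takes 1/12.
Oliver predeceased; the 1/4 allotted to Oliver's branch passes to Oliver's issue by representation.
The 1/4 is divided into 3 equal shares of 1/12 among George, Prudence, Lydia.
George is living and takes 1/12.
Prudence predeceased; the 1/12 allotted to Prudence's branch passes to Prudence's issue by representation.
Martin is the sole taker at this level and receives the full 1/12.
Lydia is living and takes 1/12.

Albert 1/12; George 1/12; Isaac 1/12; Lydia 1/12; Martin 1/12; Rose 1/8; Samuel 1/8; Tessa 1/12; Winifred 1/4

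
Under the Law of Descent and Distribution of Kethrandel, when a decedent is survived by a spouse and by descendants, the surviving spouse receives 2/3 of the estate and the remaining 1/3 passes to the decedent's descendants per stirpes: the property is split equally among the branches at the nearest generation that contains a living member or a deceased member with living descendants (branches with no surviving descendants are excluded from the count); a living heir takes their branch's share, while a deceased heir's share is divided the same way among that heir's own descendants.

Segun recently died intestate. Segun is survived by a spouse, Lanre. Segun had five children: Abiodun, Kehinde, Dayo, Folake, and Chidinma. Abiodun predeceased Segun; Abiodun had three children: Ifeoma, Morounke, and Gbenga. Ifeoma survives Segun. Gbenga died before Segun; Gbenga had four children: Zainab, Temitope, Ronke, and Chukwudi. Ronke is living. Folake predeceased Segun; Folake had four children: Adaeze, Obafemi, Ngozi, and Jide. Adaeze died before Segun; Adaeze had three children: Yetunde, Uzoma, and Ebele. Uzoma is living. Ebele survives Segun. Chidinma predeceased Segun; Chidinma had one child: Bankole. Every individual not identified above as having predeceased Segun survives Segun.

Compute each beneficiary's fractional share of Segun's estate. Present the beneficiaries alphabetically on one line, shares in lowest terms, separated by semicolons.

Lanre, as surviving spouse, takes 2/3.
The remaining 1/3 passes to Segun's descendants per stirpes.
The 1/3 is divided into 5 equal shares of 1/15 among Abiodun, Kehinde, Dayo, Folake, Chidinma.
Abiodun predeceased; the 1/15 allotted to Abiodun's branch passes to Abiodun's issue by representation.
The 1/15 is divided into 3 equal shares of 1/45 among Ifeoma, Morounke, Gbenga.
Ifeoma is living and takes 1/45.
Morounke is living and takes 1/45.
Gbenga predeceased; the 1/45 allotted to Gbenga's branch passes to Gbenga's issue by representation.
The 1/45 is divided into 4 equal shares of 1/180 among Zainab, Temitope, Ronke, Chukwudi.
Zainab is living and takes 1/180.
Temitope is living and takes 1/180.
Ronke is living and takes 1/180.
Chukwudi is living and takes 1/180.
Kehinde is living and takes 1/15.
Dayo is living and takes 1/15.
Folake predeceased; the 1/15 allotted to Folake's branch passes to Folake's issue by representation.
The 1/15 is divided into 4 equal shares of 1/60 among Adaeze, Obafemi, Ngozi, Jide.
Adaeze predeceased; the 1/60 allotted to Adaeze's branch passes to Adaeze's issue by representation.
The 1/60 is divided into 3 equal shares of 1/180 among Yetunde, Uzoma, Ebele.
Yetunde is living and takes 1/180.
Uzoma is living and takes 1/180.
Ebele is living and takes 1/180.
Obafemi is living and takes 1/60.
Ngozi is living and takes 1/60.
Jide is living and takes 1/60.
Chidinma predeceased; the 1/15 allotted to Chidinma's branch passes to Chidinma's issue by representation.
Bankole is the sole taker at this level and receives the full 1/15.

Bankole 1/15; Chukwudi 1/180; Dayo 1/15; Ebele 1/180; Ifeoma 1/45; Jide 1/60; Kehinde 1/15; Lanre 2/3; Morounke 1/45; Ngozi 1/60; Obafemi 1/60; Ronke 1/180; Temitope 1/180; Uzoma 1/180; Yetunde 1/180; Zainab 1/180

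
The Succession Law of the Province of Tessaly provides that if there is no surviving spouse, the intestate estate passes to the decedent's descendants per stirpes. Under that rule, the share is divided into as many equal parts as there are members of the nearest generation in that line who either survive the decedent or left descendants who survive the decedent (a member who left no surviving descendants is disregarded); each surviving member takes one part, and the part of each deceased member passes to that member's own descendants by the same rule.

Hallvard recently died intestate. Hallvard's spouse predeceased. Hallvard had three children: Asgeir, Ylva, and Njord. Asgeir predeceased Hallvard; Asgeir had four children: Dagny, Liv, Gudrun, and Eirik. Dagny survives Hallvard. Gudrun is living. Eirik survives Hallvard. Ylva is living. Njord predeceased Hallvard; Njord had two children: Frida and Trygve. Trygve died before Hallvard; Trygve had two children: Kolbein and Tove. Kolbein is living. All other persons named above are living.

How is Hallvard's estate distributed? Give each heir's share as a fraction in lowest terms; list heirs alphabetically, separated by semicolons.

Dagny 1/12; Eirik 1/12; Frida 1/6; Gudrun 1/12; Kolbein 1/12; Liv 1/12; Tove 1/12; Ylva 1/3

There is no surviving spouse, so the entire estate passes to Hallvard's descendants per stirpes.
The estate is divided into 3 equal shares of 1/3 among Asgeir, Ylva, Njord.
Asgeir predeceased; the 1/3 allotted to Asgeir's branch passes to Asgeir's issue by representation.
The 1/3 is divided into 4 equal shares of 1/12 among Dagny, Liv, Gudrun, Eirik.
Dagny is living and takes 1/12.
Liv is living and takes 1/12.
Gudrun is living and takes 1/12.
Eirik is living and takes 1/12.
Ylva is living and takes 1/3.
Njord predeceased; the 1/3 allotted to Njord's branch passes to Njord's issue by representation.
The 1/3 is divided into 2 equal shares of 1/6 among Frida, Trygve.
Frida is living and takes 1/6.
Trygve predeceased; the 1/6 allotted to Trygve's branch passes to Trygve's issue by representation.
The 1/6 is divided into 2 equal shares of 1/12 among Kolbein, Tove.
Kolbein is living and takes 1/12.
Tove is living and takes 1/12.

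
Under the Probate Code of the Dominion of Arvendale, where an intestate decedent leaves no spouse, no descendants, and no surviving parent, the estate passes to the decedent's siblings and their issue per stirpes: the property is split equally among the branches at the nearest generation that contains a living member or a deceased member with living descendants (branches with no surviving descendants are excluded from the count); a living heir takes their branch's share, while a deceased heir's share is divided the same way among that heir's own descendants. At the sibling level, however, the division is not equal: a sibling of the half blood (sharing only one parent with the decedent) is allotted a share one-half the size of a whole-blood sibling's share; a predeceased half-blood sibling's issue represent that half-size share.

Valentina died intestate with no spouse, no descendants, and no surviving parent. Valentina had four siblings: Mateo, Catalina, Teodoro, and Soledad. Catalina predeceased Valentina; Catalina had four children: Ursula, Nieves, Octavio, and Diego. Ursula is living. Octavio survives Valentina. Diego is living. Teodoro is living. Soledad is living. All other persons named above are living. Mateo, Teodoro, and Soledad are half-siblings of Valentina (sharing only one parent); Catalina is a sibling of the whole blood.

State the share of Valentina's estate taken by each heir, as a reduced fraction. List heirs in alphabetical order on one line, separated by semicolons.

No spouse, descendants, or parent survives, so the estate passes to Valentina's siblings per stirpes.
Half-blood siblings count for one-half the weight of whole-blood siblings at the initial division.
Dividing 1 in proportion to weights (total weight 5/2): Mateo (weight 1/2) → 1/5; Catalina (weight 1) → 2/5; Teodoro (weight 1/2) → 1/5; Soledad (weight 1/2) → 1/5.
Mateo is living and takes 1/5.
Catalina predeceased; the 2/5 allotted to Catalina's branch passes to Catalina's issue by representation.
The 2/5 is divided into 4 equal shares of 1/10 among Ursula, Nieves, Octavio, Diego.
Ursula is living and takes 1/10.
Nieves is living and takes 1/10.
Octavio is living and takes 1/10.
Diego is living and takes 1/10.
Teodoro is living and takes 1/5.
Soledad is living and takes 1/5.

Diego 1/10; Mateo 1/5; Nieves 1/10; Octavio 1/10; Soledad 1/5; Teodoro 1/5; Ursula 1/10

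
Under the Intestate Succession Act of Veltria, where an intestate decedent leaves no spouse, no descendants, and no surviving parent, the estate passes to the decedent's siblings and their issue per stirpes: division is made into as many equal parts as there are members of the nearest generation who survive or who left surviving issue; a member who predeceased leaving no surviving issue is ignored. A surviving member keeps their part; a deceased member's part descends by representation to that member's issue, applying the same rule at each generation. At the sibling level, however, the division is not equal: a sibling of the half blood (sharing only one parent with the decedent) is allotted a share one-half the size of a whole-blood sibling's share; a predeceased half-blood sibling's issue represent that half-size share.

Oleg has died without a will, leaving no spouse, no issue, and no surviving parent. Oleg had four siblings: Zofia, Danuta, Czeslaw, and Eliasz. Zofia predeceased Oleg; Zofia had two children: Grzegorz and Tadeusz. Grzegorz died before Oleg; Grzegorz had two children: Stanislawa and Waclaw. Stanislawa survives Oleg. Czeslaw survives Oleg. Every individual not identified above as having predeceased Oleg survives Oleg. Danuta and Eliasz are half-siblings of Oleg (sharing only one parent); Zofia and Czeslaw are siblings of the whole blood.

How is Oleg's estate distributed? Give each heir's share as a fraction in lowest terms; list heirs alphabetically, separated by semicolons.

No spouse, descendants, or parent survives, so the estate passes to Oleg's siblings per stirpes.
Half-blood siblings count for one-half the weight of whole-blood siblings at the initial division.
Dividing 1 in proportion to weights (total weight 3): Zofia (weight 1) → 1/3; Danuta (weight 1/2) → 1/6; Czeslaw (weight 1) → 1/3; Eliasz (weight 1/2) → 1/6.
Zofia predeceased; the 1/3 allotted to Zofia's branch passes to Zofia's issue by representation.
The 1/3 is divided into 2 equal shares of 1/6 among Grzegorz, Tadeusz.
Grzegorz predeceased; the 1/6 allotted to Grzegorz's branch passes to Grzegorz's issue by representation.
The 1/6 is divided into 2 equal shares of 1/12 among Stanislawa, Waclaw.
Stanislawa is living and takes 1/12.
Waclaw is living and takes 1/12.
Tadeusz is living and takes 1/6.
Danuta is living and takes 1/6.
Czeslaw is living and takes 1/3.
Eliasz is living and takes 1/6.

Czeslaw 1/3; Danuta 1/6; Eliasz 1/6; Stanislawa 1/12; Tadeusz 1/6; Waclaw 1/12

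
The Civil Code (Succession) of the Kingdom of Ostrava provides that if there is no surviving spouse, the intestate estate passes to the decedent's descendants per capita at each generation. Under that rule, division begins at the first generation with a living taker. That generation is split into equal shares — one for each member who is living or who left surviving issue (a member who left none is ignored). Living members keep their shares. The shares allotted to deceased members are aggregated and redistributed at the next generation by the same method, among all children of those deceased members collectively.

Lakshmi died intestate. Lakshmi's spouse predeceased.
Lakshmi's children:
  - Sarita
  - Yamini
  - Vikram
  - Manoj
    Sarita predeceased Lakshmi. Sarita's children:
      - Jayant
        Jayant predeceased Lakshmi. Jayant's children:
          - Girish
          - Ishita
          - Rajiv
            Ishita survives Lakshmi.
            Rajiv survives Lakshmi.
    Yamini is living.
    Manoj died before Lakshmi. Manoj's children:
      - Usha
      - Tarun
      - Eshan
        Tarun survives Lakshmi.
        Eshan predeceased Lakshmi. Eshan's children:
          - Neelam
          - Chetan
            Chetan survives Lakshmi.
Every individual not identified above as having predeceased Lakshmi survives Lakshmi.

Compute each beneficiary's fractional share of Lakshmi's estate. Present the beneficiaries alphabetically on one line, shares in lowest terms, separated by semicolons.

There is no surviving spouse, so the entire estate passes to Lakshmi's descendants per capita at each generation.
At generation 1 (Sarita, Yamini, Vikram, Manoj) there are 4 shares of (1)/4 = 1/4 each.
Living: Yamini and Vikram — each takes 1/4.
Deceased: Sarita and Manoj. Their combined 1/2 is pooled and carried to generation 2.
At generation 2 (Jayant, Usha, Tarun, Eshan) there are 4 shares of (1/2)/4 = 1/8 each.
Living: Usha and Tarun — each takes 1/8.
Deceased: Jayant and Eshan. Their combined 1/4 is pooled and carried to generation 3.
At generation 3 (Girish, Ishita, Rajiv, Neelam, Chetan) there are 5 shares of (1/4)/5 = 1/20 each.
Living: Girish, Ishita, Rajiv, Neelam, and Chetan — each takes 1/20.

Chetan 1/20; Girish 1/20; Ishita 1/20; Neelam 1/20; Rajiv 1/20; Tarun 1/8; Usha 1/8; Vikram 1/4; Yamini 1/4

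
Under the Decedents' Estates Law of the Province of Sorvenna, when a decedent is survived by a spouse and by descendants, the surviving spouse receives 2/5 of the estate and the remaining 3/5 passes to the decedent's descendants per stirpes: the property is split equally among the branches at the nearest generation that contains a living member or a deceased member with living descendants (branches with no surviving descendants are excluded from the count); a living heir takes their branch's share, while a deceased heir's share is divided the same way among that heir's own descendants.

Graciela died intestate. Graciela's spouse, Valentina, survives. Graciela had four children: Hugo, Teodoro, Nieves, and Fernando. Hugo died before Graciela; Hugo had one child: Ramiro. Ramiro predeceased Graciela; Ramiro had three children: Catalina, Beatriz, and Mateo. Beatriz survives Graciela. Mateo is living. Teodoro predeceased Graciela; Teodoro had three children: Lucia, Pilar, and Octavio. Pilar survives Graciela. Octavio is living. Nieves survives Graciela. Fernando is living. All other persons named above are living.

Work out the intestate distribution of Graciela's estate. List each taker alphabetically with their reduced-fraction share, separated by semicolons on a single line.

Beatriz 1/20; Catalina 1/20; Fernando 3/20; Lucia 1/20; Mateo 1/20; Nieves 3/20; Octavio 1/20; Pilar 1/20; Valentina 2/5

Valentina, as surviving spouse, takes 2/5.
The remaining 3/5 passes to Graciela's descendants per stirpes.
The 3/5 is divided into 4 equal shares of 3/20 among Hugo, Teodoro, Nieves, Fernando.
Hugo predeceased; the 3/20 allotted to Hugo's branch passes to Hugo's issue by representation.
Ramiro's line is the sole branch at this level, so the full 3/20 passes to Ramiro's issue by representation.
The 3/20 is divided into 3 equal shares of 1/20 among Catalina, Beatriz, Mateo.
Catalina is living and takes 1/20.
Beatriz is living and takes 1/20.
Mateo is living and takes 1/20.
Teodoro predeceased; the 3/20 allotted to Teodoro's branch passes to Teodoro's issue by representation.
The 3/20 is divided into 3 equal shares of 1/20 among Lucia, Pilar, Octavio.
Lucia is living and takes 1/20.
Pilar is living and takes 1/20.
Octavio is living and takes 1/20.
Nieves is living and takes 3/20.
Fernando is living and takes 3/20.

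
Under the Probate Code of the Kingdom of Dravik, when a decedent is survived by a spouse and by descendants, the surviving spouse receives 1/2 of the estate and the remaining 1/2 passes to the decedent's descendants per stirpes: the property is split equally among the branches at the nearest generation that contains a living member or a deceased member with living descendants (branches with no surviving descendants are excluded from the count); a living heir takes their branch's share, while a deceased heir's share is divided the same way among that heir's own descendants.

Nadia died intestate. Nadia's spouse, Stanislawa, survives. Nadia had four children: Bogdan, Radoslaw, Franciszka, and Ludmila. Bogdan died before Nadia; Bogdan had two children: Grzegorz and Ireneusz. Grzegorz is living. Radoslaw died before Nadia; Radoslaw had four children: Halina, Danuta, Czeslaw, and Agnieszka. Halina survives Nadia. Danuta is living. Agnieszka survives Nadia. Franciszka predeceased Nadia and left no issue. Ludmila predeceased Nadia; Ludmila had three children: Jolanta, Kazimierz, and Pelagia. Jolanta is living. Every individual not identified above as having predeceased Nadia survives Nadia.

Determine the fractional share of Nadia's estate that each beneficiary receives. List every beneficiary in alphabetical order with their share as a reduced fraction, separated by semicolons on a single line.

Agnieszka 1/24; Czeslaw 1/24; Danuta 1/24; Grzegorz 1/12; Halina 1/24; Ireneusz 1/12; Jolanta 1/18; Kazimierz 1/18; Pelagia 1/18; Stanislawa 1/2

Stanislawa, as surviving spouse, takes 1/2.
The remaining 1/2 passes to Nadia's descendants per stirpes.
Franciszka left no surviving issue, so that branch lapses and is disregarded.
The 1/2 is divided into 3 equal shares of 1/6 among Bogdan, Radoslaw, Ludmila.
Bogdan predeceased; the 1/6 allotted to Bogdan's branch passes to Bogdan's issue by representation.
The 1/6 is divided into 2 equal shares of 1/12 among Grzegorz, Ireneusz.
Grzegorz is living and takes 1/12.
Ireneusz is living and takes 1/12.
Radoslaw predeceased; the 1/6 allotted to Radoslaw's branch passes to Radoslaw's issue by representation.
The 1/6 is divided into 4 equal shares of 1/24 among Halina, Danuta, Czeslaw, Agnieszka.
Halina is living and takes 1/24.
Danuta is living and takes 1/24.
Czeslaw is living and takes 1/24.
Agnieszka is living and takes 1/24.
Ludmila predeceased; the 1/6 allotted to Ludmila's branch passes to Ludmila's issue by representation.
The 1/6 is divided into 3 equal shares of 1/18 among Jolanta, Kazimierz, Pelagia.
Jolanta is living and takes 1/18.
Kazimierz is living and takes 1/18.
Pelagia is living and takes 1/18.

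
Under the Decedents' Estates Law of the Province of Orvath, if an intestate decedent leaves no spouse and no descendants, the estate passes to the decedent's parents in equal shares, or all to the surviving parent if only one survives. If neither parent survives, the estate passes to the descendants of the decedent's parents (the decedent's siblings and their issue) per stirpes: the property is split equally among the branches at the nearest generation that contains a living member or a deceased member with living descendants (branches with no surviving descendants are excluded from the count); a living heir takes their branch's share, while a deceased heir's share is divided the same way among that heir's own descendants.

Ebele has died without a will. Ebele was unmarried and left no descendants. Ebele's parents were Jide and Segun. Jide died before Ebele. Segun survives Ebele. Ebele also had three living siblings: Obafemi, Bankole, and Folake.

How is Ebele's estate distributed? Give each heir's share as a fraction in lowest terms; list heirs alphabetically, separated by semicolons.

Only one parent, Segun, survives, so Segun takes the entire estate. The siblings take nothing because a surviving parent has priority.

Segun 1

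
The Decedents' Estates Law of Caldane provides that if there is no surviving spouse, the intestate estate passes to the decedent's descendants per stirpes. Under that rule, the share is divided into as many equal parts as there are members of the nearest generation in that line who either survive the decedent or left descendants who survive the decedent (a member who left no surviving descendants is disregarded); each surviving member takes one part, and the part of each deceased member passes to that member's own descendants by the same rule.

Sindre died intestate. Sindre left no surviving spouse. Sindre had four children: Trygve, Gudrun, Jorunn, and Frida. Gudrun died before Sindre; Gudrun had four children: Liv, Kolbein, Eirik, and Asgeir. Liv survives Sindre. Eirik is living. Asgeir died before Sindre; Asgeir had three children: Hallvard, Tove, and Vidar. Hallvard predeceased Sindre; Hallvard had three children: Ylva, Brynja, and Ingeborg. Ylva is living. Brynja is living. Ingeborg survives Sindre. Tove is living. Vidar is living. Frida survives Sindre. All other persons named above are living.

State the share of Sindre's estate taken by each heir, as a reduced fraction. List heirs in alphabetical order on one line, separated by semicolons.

Brynja 1/144; Eirik 1/16; Frida 1/4; Ingeborg 1/144; Jorunn 1/4; Kolbein 1/16; Liv 1/16; Tove 1/48; Trygve 1/4; Vidar 1/48; Ylva 1/144

There is no surviving spouse, so the entire estate passes to Sindre's descendants per stirpes.
The estate is divided into 4 equal shares of 1/4 among Trygve, Gudrun, Jorunn, Frida.
Trygve is living and takes 1/4.
Gudrun predeceased; the 1/4 allotted to Gudrun's branch passes to Gudrun's issue by representation.
The 1/4 is divided into 4 equal shares of 1/16 among Liv, Kolbein, Eirik, Asgeir.
Liv is living and takes 1/16.
Kolbein is living and takes 1/16.
Eirik is living and takes 1/16.
Asgeir predeceased; the 1/16 allotted to Asgeir's branch passes to Asgeir's issue by representation.
The 1/16 is divided into 3 equal shares of 1/48 among Hallvard, Tove, Vidar.
Hallvard predeceased; the 1/48 allotted to Hallvard's branch passes to Hallvard's issue by representation.
The 1/48 is divided into 3 equal shares of 1/144 among Ylva, Brynja, Ingeborg.
Ylva is living and takes 1/144.
Brynja is living and takes 1/144.
Ingeborg is living and takes 1/144.
Tove is living and takes 1/48.
Vidar is living and takes 1/48.
Jorunn is living and takes 1/4.
Frida is living and takes 1/4.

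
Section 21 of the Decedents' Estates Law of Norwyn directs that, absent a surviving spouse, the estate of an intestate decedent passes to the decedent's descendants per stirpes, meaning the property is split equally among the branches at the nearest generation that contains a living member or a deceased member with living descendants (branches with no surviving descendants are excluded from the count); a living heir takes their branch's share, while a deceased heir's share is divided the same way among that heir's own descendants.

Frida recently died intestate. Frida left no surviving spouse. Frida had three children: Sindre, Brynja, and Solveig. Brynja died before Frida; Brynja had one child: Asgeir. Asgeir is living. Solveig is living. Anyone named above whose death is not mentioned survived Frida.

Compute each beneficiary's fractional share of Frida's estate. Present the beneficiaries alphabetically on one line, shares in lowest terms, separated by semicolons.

Asgeir 1/3; Sindre 1/3; Solveig 1/3

There is no surviving spouse, so the entire estate passes to Frida's descendants per stirpes.
The estate is divided into 3 equal shares of 1/3 among Sindre, Brynja, Solveig.
Sindre is living and takes 1/3.
Brynja predeceased; the 1/3 allotted to Brynja's branch passes to Brynja's issue by representation.
Asgeir is the sole taker at this level and receives the full 1/3.
Solveig is living and takes 1/3.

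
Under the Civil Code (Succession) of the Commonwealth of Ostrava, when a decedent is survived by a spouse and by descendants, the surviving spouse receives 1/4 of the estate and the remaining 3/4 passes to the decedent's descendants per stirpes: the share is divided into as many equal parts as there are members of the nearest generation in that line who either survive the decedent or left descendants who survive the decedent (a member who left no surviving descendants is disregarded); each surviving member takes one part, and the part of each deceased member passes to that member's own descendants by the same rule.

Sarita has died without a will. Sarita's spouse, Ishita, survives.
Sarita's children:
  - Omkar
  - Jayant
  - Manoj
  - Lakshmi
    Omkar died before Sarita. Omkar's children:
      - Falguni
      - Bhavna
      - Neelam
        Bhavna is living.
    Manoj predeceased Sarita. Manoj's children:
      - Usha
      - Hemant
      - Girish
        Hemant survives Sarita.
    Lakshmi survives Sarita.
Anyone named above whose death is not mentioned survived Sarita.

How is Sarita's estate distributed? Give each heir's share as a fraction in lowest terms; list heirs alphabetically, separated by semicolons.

Bhavna 1/16; Falguni 1/16; Girish 1/16; Hemant 1/16; Ishita 1/4; Jayant 3/16; Lakshmi 3/16; Neelam 1/16; Usha 1/16

Ishita, as surviving spouse, takes 1/4.
The remaining 3/4 passes to Sarita's descendants per stirpes.
The 3/4 is divided into 4 equal shares of 3/16 among Omkar, Jayant, Manoj, Lakshmi.
Omkar predeceased; the 3/16 allotted to Omkar's branch passes to Omkar's issue by representation.
The 3/16 is divided into 3 equal shares of 1/16 among Falguni, Bhavna, Neelam.
Falguni is living and takes 1/16.
Bhavna is living and takes 1/16.
Neelam is living and takes 1/16.
Jayant is living and takes 3/16.
Manoj predeceased; the 3/16 allotted to Manoj's branch passes to Manoj's issue by representation.
The 3/16 is divided into 3 equal shares of 1/16 among Usha, Hemant, Girish.
Usha is living and takes 1/16.
Hemant is living and takes 1/16.
Girish is living and takes 1/16.
Lakshmi is living and takes 3/16.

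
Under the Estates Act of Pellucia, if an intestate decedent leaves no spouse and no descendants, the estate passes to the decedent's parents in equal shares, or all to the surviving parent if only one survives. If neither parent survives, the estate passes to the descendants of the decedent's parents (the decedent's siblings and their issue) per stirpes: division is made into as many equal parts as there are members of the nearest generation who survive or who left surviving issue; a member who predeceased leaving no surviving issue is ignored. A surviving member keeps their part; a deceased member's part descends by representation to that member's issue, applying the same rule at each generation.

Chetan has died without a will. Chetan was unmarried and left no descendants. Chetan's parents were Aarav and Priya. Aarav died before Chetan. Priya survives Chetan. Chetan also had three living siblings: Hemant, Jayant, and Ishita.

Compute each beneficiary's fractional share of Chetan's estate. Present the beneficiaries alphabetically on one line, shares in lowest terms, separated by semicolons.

Priya 1

Only one parent, Priya, survives, so Priya takes the entire estate. The siblings take nothing because a surviving parent has priority.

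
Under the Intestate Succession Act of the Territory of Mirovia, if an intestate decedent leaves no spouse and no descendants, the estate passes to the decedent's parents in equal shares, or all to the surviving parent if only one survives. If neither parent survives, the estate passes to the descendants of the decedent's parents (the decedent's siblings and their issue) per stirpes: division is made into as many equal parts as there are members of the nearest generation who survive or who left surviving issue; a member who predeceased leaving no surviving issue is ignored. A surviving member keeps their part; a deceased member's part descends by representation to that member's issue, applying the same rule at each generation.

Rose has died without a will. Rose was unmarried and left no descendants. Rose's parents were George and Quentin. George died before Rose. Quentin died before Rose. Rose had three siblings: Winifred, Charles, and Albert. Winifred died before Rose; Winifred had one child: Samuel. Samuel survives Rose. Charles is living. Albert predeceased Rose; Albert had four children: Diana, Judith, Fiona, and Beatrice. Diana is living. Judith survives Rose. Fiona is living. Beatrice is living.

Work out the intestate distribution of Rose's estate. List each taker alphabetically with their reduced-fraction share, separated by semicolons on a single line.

Neither parent survives and there are no descendants, so the estate passes to Rose's siblings and their issue per stirpes.
The estate is divided into 3 equal shares of 1/3 among Winifred, Charles, Albert.
Winifred predeceased; the 1/3 allotted to Winifred's branch passes to Winifred's issue by representation.
Samuel is the sole taker at this level and receives the full 1/3.
Charles is living and takes 1/3.
Albert predeceased; the 1/3 allotted to Albert's branch passes to Albert's issue by representation.
The 1/3 is divided into 4 equal shares of 1/12 among Diana, Judith, Fiona, Beatrice.
Diana is living and takes 1/12.
Judith is living and takes 1/12.
Fiona is living and takes 1/12.
Beatrice is living and takes 1/12.

Beatrice 1/12; Charles 1/3; Diana 1/12; Fiona 1/12; Judith 1/12; Samuel 1/3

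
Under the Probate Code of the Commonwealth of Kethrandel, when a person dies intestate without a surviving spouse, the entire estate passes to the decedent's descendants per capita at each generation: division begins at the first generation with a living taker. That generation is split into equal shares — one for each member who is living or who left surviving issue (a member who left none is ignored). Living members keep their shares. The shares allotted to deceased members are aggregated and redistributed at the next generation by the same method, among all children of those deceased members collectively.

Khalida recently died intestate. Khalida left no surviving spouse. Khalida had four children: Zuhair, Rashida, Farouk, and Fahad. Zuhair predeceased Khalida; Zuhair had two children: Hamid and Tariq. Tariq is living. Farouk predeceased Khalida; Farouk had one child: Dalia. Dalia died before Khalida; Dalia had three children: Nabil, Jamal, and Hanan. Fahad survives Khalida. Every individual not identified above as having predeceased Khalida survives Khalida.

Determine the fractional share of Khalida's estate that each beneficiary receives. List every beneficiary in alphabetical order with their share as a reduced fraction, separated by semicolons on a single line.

There is no surviving spouse, so the entire estate passes to Khalida's descendants per capita at each generation.
At generation 1 (Zuhair, Rashida, Farouk, Fahad) there are 4 shares of (1)/4 = 1/4 each.
Living: Rashida and Fahad — each takes 1/4.
Deceased: Zuhair and Farouk. Their combined 1/2 is pooled and carried to generation 2.
At generation 2 (Hamid, Tariq, Dalia) there are 3 shares of (1/2)/3 = 1/6 each.
Living: Hamid and Tariq — each takes 1/6.
Deceased: Dalia. That 1/6 share is carried to generation 3.
At generation 3 (Nabil, Jamal, Hanan) there are 3 shares of (1/6)/3 = 1/18 each.
Living: Nabil, Jamal, and Hanan — each takes 1/18.

Fahad 1/4; Hamid 1/6; Hanan 1/18; Jamal 1/18; Nabil 1/18; Rashida 1/4; Tariq 1/6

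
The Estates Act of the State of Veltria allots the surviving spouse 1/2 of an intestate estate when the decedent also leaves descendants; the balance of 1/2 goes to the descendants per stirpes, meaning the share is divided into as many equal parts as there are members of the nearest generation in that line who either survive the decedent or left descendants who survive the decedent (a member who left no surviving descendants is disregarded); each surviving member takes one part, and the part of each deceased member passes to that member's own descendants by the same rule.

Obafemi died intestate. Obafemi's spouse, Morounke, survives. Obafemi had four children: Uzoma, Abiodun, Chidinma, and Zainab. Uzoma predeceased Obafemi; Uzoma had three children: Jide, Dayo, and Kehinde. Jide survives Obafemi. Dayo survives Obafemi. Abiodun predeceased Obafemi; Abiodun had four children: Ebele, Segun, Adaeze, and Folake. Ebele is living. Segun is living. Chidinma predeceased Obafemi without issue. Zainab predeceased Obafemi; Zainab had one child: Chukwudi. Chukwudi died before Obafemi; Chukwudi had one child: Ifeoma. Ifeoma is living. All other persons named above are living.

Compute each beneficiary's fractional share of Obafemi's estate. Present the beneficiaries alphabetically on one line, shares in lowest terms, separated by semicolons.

Morounke, as surviving spouse, takes 1/2.
The remaining 1/2 passes to Obafemi's descendants per stirpes.
Chidinma left no surviving issue, so that branch lapses and is disregarded.
The 1/2 is divided into 3 equal shares of 1/6 among Uzoma, Abiodun, Zainab.
Uzoma predeceased; the 1/6 allotted to Uzoma's branch passes to Uzoma's issue by representation.
The 1/6 is divided into 3 equal shares of 1/18 among Jide, Dayo, Kehinde.
Jide is living and takes 1/18.
Dayo is living and takes 1/18.
Kehinde is living and takes 1/18.
Abiodun predeceased; the 1/6 allotted to Abiodun's branch passes to Abiodun's issue by representation.
The 1/6 is divided into 4 equal shares of 1/24 among Ebele, Segun, Adaeze, Folake.
Ebele is living and takes 1/24.
Segun is living and takes 1/24.
Adaeze is living and takes 1/24.
Folake is living and takes 1/24.
Zainab predeceased; the 1/6 allotted to Zainab's branch passes to Zainab's issue by representation.
Chukwudi's line is the sole branch at this level, so the full 1/6 passes to Chukwudi's issue by representation.
Ifeoma is the sole taker at this level and receives the full 1/6.

Adaeze 1/24; Dayo 1/18; Ebele 1/24; Folake 1/24; Ifeoma 1/6; Jide 1/18; Kehinde 1/18; Morounke 1/2; Segun 1/24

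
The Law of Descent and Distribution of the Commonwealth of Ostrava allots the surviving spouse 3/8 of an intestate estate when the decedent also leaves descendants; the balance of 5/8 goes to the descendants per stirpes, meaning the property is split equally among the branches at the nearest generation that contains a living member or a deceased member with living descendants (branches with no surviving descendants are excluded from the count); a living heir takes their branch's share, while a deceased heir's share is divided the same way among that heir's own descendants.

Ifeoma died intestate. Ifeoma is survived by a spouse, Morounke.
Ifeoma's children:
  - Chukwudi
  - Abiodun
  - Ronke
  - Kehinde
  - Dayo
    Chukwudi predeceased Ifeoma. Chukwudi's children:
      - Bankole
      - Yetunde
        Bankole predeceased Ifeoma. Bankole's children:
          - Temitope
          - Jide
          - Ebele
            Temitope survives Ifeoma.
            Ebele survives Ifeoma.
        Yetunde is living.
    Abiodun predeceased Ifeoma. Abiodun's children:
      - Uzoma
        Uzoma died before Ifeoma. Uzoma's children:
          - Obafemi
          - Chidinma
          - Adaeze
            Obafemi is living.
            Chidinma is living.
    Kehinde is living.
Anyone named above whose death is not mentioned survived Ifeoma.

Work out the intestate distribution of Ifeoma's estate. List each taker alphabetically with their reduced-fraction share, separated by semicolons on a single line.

Morounke, as surviving spouse, takes 3/8.
The remaining 5/8 passes to Ifeoma's descendants per stirpes.
The 5/8 is divided into 5 equal shares of 1/8 among Chukwudi, Abiodun, Ronke, Kehinde, Dayo.
Chukwudi predeceased; the 1/8 allotted to Chukwudi's branch passes to Chukwudi's issue by representation.
The 1/8 is divided into 2 equal shares of 1/16 among Bankole, Yetunde.
Bankole predeceased; the 1/16 allotted to Bankole's branch passes to Bankole's issue by representation.
The 1/16 is divided into 3 equal shares of 1/48 among Temitope, Jide, Ebele.
Temitope is living and takes 1/48.
Jide is living and takes 1/48.
Ebele is living and takes 1/48.
Yetunde is living and takes 1/16.
Abiodun predeceased; the 1/8 allotted to Abiodun's branch passes to Abiodun's issue by representation.
Uzoma's line is the sole branch at this level, so the full 1/8 passes to Uzoma's issue by representation.
The 1/8 is divided into 3 equal shares of 1/24 among Obafemi, Chidinma, Adaeze.
Obafemi is living and takes 1/24.
Chidinma is living and takes 1/24.
Adaeze is living and takes 1/24.
Ronke is living and takes 1/8.
Kehinde is living and takes 1/8.
Dayo is living and takes 1/8.

Adaeze 1/24; Chidinma 1/24; Dayo 1/8; Ebele 1/48; Jide 1/48; Kehinde 1/8; Morounke 3/8; Obafemi 1/24; Ronke 1/8; Temitope 1/48; Yetunde 1/16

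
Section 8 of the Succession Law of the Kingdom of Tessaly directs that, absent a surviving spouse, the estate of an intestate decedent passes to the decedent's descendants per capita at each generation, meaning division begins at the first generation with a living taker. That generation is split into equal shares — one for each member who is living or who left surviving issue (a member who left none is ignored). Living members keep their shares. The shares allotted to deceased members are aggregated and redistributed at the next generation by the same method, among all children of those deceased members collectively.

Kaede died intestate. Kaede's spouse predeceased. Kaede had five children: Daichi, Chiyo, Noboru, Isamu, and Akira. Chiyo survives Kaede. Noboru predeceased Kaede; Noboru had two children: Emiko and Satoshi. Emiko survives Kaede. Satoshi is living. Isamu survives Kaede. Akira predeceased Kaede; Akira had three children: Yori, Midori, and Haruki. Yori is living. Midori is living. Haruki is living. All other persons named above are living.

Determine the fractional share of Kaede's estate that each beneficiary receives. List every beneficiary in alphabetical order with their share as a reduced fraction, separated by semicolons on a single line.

Chiyo 1/5; Daichi 1/5; Emiko 2/25; Haruki 2/25; Isamu 1/5; Midori 2/25; Satoshi 2/25; Yori 2/25

There is no surviving spouse, so the entire estate passes to Kaede's descendants per capita at each generation.
At generation 1 (Daichi, Chiyo, Noboru, Isamu, Akira) there are 5 shares of (1)/5 = 1/5 each.
Living: Daichi, Chiyo, and Isamu — each takes 1/5.
Deceased: Noboru and Akira. Their combined 2/5 is pooled and carried to generation 2.
At generation 2 (Emiko, Satoshi, Yori, Midori, Haruki) there are 5 shares of (2/5)/5 = 2/25 each.
Living: Emiko, Satoshi, Yori, Midori, and Haruki — each takes 2/25.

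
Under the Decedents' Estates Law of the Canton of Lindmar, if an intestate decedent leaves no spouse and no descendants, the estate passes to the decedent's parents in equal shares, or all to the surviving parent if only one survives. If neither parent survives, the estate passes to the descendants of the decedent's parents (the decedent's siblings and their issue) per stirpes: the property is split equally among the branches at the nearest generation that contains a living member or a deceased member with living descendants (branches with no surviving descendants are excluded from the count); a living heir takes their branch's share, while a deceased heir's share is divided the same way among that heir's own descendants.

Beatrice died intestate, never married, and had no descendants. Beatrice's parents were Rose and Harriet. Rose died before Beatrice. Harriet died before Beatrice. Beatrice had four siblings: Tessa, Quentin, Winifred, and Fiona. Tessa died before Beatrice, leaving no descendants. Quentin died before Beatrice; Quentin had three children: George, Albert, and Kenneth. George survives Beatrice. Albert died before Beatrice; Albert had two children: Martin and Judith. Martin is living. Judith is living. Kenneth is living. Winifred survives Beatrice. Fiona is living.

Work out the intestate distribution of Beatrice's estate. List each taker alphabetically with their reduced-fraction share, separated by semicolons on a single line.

Fiona 1/3; George 1/9; Judith 1/18; Kenneth 1/9; Martin 1/18; Winifred 1/3

Neither parent survives and there are no descendants, so the estate passes to Beatrice's siblings and their issue per stirpes.
Tessa left no surviving issue, so that branch lapses and is disregarded.
The estate is divided into 3 equal shares of 1/3 among Quentin, Winifred, Fiona.
Quentin predeceased; the 1/3 allotted to Quentin's branch passes to Quentin's issue by representation.
The 1/3 is divided into 3 equal shares of 1/9 among George, Albert, Kenneth.
George is living and takes 1/9.
Albert predeceased; the 1/9 allotted to Albert's branch passes to Albert's issue by representation.
The 1/9 is divided into 2 equal shares of 1/18 among Martin, Judith.
Martin is living and takes 1/18.
Judith is living and takes 1/18.
Kenneth is living and takes 1/9.
Winifred is living and takes 1/3.
Fiona is living and takes 1/3.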